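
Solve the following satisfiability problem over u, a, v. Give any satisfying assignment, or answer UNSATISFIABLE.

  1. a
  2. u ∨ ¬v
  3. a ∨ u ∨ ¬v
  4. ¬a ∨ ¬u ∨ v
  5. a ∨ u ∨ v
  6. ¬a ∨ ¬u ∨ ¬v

Unit clause (a) forces a = True.
Try u = True:
  (¬a ∨ ¬u ∨ v) forces v = True.
  clause (¬a ∨ ¬u ∨ ¬v) is falsified — backtrack.
So u = False.
  then (u ∨ ¬v) forces v = False.
Check each clause:
  (a): a holds.
  (u ∨ ¬v): ¬v holds.
  (a ∨ u ∨ ¬v): a holds.
  (¬a ∨ ¬u ∨ v): ¬u holds.
  (a ∨ u ∨ v): a holds.
  (¬a ∨ ¬u ∨ ¬v): ¬u holds.
All clauses satisfied.

u = False; a = True; v = False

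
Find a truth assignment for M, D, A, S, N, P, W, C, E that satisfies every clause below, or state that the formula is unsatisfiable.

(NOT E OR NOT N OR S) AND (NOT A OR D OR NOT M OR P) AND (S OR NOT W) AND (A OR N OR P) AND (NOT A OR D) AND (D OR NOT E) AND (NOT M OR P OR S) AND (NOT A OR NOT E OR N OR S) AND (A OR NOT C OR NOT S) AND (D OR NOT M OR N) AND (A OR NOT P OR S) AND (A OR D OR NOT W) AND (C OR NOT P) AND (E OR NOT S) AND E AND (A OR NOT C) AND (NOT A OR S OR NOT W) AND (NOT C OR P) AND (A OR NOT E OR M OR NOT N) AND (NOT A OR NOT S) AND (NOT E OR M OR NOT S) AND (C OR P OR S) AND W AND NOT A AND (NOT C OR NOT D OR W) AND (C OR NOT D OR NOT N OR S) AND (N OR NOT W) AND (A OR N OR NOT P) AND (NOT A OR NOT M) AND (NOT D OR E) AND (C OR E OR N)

M = True, D = True, A = False, S = True, N = True, P = False, W = True, C = False, E = True

Unit clause (E) forces E = True.
Unit clause (W) forces W = True.
Unit clause (NOT A) forces A = False.
In (N OR NOT W) only N is left, so N = True.
In (NOT E OR NOT N OR S) only S is left, so S = True.
In (D OR NOT E) only D is left, so D = True.
In (A OR NOT C OR NOT S) only NOT C is left, so C = False.
In (C OR NOT P) only NOT P is left, so P = False.
In (A OR NOT E OR M OR NOT N) only M is left, so M = True.
All clauses satisfied.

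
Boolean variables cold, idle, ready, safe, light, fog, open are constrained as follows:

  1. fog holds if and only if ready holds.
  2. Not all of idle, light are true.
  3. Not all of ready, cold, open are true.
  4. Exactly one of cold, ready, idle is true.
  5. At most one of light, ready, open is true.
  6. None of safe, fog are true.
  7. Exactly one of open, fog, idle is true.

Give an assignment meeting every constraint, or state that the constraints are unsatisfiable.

cold: True; idle: False; ready: False; safe: False; light: False; fog: False; open: True

  (1) fog=F, ready=F — same ✓
  (2) {idle, light}: 0/2 true — not all ✓
  (3) {ready, cold, open}: 2/3 true — not all ✓
  (4) {cold, ready, idle}: 1 true — exactly one ✓
  (5) {light, ready, open}: 1 true — at most one ✓
  (6) {safe, fog}: 0 true — none ✓
  (7) {open, fog, idle}: 1 true — exactly one ✓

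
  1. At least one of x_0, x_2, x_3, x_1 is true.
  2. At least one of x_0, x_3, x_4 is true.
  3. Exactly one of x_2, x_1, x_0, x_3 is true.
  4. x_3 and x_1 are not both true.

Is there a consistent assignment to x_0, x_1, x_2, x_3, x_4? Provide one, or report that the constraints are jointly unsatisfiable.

x_0 = False, x_1 = False, x_2 = True, x_3 = False, x_4 = True

  (1) {x_0, x_2, x_3, x_1}: 1 true — at least one ✓
  (2) {x_0, x_3, x_4}: 1 true — at least one ✓
  (3) {x_2, x_1, x_0, x_3}: 1 true — exactly one ✓
  (4) x_3=F, x_1=F — not both ✓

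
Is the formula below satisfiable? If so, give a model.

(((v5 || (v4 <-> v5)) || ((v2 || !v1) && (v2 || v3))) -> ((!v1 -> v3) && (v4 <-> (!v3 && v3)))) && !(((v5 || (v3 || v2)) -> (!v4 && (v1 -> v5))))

v1 = True, v2 = False, v3 = True, v4 = True, v5 = False

  ((v5 || (v4 <-> v5)) || ((v2 || !v1) && (v2 || v3))) -> ((!v1 -> v3) && (v4 <-> (!v3 && v3))) = True
    (v5 || (v4 <-> v5)) || ((v2 || !v1) && (v2 || v3)) = False
      v5 || (v4 <-> v5) = False
        v4 <-> v5 = False
      (v2 || !v1) && (v2 || v3) = False
        v2 || !v1 = False
          !v1 = False
        v2 || v3 = True
    (!v1 -> v3) && (v4 <-> (!v3 && v3)) = False
      !v1 -> v3 = True
        !v1 = False
      v4 <-> (!v3 && v3) = False
        !v3 && v3 = False
          !v3 = False
  !(((v5 || (v3 || v2)) -> (!v4 && (v1 -> v5)))) = True
    (v5 || (v3 || v2)) -> (!v4 && (v1 -> v5)) = False
      v5 || (v3 || v2) = True
        v3 || v2 = True
      !v4 && (v1 -> v5) = False
        !v4 = False
        v1 -> v5 = False
Both conjuncts True, so the formula holds.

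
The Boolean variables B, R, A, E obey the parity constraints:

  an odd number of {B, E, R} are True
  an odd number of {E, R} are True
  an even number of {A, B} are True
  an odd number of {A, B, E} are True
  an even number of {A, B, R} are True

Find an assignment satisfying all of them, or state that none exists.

B=F, R=F, A=F, E=T

{B, E, R}: 1 true → odd ✓
{E, R}: 1 true → odd ✓
{A, B}: 0 true → even ✓
{A, B, E}: 1 true → odd ✓
{A, B, R}: 0 true → even ✓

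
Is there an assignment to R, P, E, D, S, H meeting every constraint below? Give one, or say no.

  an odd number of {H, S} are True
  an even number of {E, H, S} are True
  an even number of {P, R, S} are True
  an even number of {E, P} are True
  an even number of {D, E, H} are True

R = True, P = True, E = True, D = False, S = False, H = True

{H, S}: 1 true → odd ✓
{E, H, S}: 2 true → even ✓
{P, R, S}: 2 true → even ✓
{E, P}: 2 true → even ✓
{D, E, H}: 2 true → even ✓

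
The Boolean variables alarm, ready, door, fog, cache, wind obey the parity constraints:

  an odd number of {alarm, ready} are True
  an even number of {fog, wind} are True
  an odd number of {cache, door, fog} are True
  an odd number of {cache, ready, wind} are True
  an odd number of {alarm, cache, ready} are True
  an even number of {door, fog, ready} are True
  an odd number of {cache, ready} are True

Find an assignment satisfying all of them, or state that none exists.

alarm=F, ready=T, door=T, fog=F, cache=F, wind=F

{alarm, ready}: 1 true → odd ✓
{fog, wind}: 0 true → even ✓
{cache, door, fog}: 1 true → odd ✓
{cache, ready, wind}: 1 true → odd ✓
{alarm, cache, ready}: 1 true → odd ✓
{door, fog, ready}: 2 true → even ✓
{cache, ready}: 1 true → odd ✓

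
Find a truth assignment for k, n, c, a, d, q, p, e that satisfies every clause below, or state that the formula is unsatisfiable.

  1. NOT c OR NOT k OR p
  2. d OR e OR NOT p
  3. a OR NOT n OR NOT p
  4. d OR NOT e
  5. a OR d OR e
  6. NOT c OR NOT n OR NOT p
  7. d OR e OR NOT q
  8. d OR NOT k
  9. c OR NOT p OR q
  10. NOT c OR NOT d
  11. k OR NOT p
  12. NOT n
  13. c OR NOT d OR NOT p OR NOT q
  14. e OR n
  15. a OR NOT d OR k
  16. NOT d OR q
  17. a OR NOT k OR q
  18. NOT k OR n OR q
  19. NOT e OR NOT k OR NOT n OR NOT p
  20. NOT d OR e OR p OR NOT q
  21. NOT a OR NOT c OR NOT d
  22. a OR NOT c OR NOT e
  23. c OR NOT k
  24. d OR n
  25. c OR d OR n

k = False, n = False, c = False, a = True, d = True, q = True, p = False, e = True

Unit clause (NOT n) forces n = False.
In (e OR n) only e is left, so e = True.
In (d OR n) only d is left, so d = True.
In (NOT c OR NOT d) only NOT c is left, so c = False.
In (NOT d OR q) only q is left, so q = True.
In (c OR NOT k) only NOT k is left, so k = False.
In (k OR NOT p) only NOT p is left, so p = False.
In (a OR NOT d OR k) only a is left, so a = True.
All clauses satisfied.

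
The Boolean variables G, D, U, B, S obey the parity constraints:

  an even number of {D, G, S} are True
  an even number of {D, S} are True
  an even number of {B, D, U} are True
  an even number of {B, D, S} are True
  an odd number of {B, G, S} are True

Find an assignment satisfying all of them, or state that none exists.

G = False, D = True, U = True, B = False, S = True

{D, G, S}: 2 true → even ✓
{D, S}: 2 true → even ✓
{B, D, U}: 2 true → even ✓
{B, D, S}: 2 true → even ✓
{B, G, S}: 1 true → odd ✓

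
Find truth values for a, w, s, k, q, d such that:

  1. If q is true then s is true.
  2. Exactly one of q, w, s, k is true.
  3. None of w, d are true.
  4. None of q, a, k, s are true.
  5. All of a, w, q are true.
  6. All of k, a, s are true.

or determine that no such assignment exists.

Unsatisfiable — no assignment works.

Case a = True:
  Constraint (4) is violated (a=T) — contradiction.
Case a = False:
  Constraint (5) is violated (a=F) — contradiction.
Both cases fail — unsatisfiable.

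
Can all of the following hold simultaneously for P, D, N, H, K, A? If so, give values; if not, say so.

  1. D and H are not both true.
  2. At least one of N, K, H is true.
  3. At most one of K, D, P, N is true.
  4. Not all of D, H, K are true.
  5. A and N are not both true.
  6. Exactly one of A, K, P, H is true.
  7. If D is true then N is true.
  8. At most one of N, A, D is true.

P = False; D = False; N = False; H = True; K = False; A = False

  (1) D=F, H=T — not both ✓
  (2) {N, K, H}: 1 true — at least one ✓
  (3) {K, D, P, N}: 0 true — at most one ✓
  (4) {D, H, K}: 1/3 true — not all ✓
  (5) A=F, N=F — not both ✓
  (6) {A, K, P, H}: 1 true — exactly one ✓
  (7) D=F ⇒ N: vacuous ✓
  (8) {N, A, D}: 0 true — at most one ✓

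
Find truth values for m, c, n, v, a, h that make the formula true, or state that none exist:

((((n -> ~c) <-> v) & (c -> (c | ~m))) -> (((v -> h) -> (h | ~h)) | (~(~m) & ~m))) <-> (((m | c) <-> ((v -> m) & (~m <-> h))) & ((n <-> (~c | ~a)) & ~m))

m=F, c=F, n=T, v=T, a=F, h=F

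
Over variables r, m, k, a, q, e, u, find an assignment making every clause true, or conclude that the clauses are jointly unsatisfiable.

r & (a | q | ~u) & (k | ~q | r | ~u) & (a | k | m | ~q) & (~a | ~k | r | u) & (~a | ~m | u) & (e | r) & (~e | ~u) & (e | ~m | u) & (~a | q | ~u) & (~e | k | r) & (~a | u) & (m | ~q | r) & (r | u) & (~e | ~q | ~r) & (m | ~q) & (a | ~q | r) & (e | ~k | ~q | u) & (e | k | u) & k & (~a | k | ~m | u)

r = True, m = True, k = True, a = False, q = True, e = False, u = True

Unit clause (r) forces r = True.
Unit clause (k) forces k = True.
Set m = True.
Set a = False.
Set q = True.
  then (~e | ~q | ~r) forces e = False.
  then (e | ~k | ~q | u) forces u = True.
All clauses satisfied.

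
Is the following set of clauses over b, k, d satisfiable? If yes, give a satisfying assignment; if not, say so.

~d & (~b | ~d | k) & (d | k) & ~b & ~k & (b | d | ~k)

Case k = True:
  Clause (~k) is falsified — contradiction.
Case k = False:
  (~d) forces d = False.
  Clause (d | k) is falsified — contradiction.
Both cases fail, so the formula is unsatisfiable.

UNSATISFIABLE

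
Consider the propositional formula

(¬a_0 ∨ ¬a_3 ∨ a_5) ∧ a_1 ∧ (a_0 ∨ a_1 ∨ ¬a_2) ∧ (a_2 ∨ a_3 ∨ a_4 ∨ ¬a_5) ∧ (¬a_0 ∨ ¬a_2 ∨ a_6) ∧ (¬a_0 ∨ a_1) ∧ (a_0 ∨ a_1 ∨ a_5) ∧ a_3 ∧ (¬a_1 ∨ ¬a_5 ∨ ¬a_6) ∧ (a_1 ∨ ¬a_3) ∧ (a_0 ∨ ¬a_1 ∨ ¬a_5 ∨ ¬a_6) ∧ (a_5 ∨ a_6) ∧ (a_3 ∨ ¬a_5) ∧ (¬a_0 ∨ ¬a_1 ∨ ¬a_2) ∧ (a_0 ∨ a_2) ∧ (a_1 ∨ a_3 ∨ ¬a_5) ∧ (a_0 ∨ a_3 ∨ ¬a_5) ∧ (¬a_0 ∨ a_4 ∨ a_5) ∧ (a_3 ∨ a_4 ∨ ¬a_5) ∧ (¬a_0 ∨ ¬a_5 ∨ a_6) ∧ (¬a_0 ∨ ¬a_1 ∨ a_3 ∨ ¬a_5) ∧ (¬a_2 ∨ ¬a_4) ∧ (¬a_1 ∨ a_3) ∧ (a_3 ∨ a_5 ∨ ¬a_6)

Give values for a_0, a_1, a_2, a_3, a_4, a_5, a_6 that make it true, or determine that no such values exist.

a_0=F, a_1=T, a_2=T, a_3=T, a_4=F, a_5=F, a_6=T

Unit clause (a_1) forces a_1 = True.
Unit clause (a_3) forces a_3 = True.
Try a_0 = True:
  (¬a_0 ∨ ¬a_3 ∨ a_5) forces a_5 = True.
  (¬a_1 ∨ ¬a_5 ∨ ¬a_6) forces a_6 = False.
  clause (¬a_0 ∨ ¬a_5 ∨ a_6) is falsified — backtrack.
So a_0 = False.
  then (a_0 ∨ a_2) forces a_2 = True.
  then (¬a_2 ∨ ¬a_4) forces a_4 = False.
Set a_5 = False.
  then (a_5 ∨ a_6) forces a_6 = True.
All clauses satisfied.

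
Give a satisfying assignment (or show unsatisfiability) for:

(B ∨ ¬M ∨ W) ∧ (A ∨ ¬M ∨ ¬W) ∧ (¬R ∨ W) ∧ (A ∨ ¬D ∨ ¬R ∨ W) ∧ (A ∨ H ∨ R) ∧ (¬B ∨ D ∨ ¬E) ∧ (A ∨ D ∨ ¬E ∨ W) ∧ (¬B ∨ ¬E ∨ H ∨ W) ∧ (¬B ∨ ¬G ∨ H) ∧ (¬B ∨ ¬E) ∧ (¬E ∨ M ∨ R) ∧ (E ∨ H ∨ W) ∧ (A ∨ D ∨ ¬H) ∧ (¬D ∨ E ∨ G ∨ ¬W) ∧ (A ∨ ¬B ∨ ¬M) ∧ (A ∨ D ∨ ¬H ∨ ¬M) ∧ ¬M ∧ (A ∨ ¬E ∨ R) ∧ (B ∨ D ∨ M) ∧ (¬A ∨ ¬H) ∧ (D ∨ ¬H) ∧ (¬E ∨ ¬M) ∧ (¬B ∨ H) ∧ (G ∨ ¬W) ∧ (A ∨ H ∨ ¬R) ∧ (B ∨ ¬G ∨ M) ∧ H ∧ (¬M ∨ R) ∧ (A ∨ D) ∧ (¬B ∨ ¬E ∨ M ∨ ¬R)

W: True; M: False; A: False; R: False; B: True; E: False; H: True; G: True; D: True

Unit clause (¬M) forces M = False.
Unit clause (H) forces H = True.
In (¬A ∨ ¬H) only ¬A is left, so A = False.
In (D ∨ ¬H) only D is left, so D = True.
Set W = True.
  then (G ∨ ¬W) forces G = True.
  then (B ∨ ¬G ∨ M) forces B = True.
  then (¬B ∨ ¬E) forces E = False.
Set R = False.
All clauses satisfied.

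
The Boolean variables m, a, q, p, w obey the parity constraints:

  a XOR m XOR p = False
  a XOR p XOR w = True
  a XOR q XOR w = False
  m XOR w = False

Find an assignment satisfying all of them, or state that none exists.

No satisfying assignment exists.

Adding constraints 1, 2, 4 mod 2: every variable appears an even number of times on the left, so the left side is 0.
But the right sides sum to 1 (mod 2). 0 ≠ 1 — the system is inconsistent.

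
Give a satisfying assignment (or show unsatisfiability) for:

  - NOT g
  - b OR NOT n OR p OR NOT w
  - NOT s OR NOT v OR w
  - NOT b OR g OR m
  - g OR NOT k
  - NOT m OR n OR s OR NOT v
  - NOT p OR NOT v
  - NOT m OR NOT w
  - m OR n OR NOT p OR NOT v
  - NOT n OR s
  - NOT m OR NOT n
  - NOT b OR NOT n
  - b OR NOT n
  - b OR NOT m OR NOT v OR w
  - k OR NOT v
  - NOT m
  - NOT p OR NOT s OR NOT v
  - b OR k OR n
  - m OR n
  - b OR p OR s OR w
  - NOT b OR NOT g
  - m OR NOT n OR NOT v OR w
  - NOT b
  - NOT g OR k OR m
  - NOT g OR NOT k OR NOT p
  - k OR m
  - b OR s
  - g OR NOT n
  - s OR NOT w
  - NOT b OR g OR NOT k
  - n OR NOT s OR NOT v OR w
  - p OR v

No satisfying assignment exists.

Case m = True:
  Clause (NOT m) is falsified — contradiction.
Case m = False:
  (NOT g) forces g = False.
  (NOT b OR g OR m) forces b = False.
  (g OR NOT k) forces k = False.
  Clause (k OR m) is falsified — contradiction.
Both cases fail, so the formula is unsatisfiable.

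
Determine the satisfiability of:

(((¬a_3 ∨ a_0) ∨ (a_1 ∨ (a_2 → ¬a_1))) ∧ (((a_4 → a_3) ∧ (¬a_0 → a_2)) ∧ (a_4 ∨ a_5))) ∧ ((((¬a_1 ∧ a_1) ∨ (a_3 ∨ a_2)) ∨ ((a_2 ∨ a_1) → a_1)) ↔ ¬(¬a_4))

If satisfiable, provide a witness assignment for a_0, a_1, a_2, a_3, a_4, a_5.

a_0: True, a_1: True, a_2: True, a_3: True, a_4: True, a_5: False

  ((¬a_3 ∨ a_0) ∨ (a_1 ∨ (a_2 → ¬a_1))) ∧ (((a_4 → a_3) ∧ (¬a_0 → a_2)) ∧ (a_4 ∨ a_5)) = True
    (¬a_3 ∨ a_0) ∨ (a_1 ∨ (a_2 → ¬a_1)) = True
      ¬a_3 ∨ a_0 = True
        ¬a_3 = False
      a_1 ∨ (a_2 → ¬a_1) = True
        a_2 → ¬a_1 = False
          ¬a_1 = False
    ((a_4 → a_3) ∧ (¬a_0 → a_2)) ∧ (a_4 ∨ a_5) = True
      (a_4 → a_3) ∧ (¬a_0 → a_2) = True
        a_4 → a_3 = True
        ¬a_0 → a_2 = True
          ¬a_0 = False
      a_4 ∨ a_5 = True
  (((¬a_1 ∧ a_1) ∨ (a_3 ∨ a_2)) ∨ ((a_2 ∨ a_1) → a_1)) ↔ ¬(¬a_4) = True
    ((¬a_1 ∧ a_1) ∨ (a_3 ∨ a_2)) ∨ ((a_2 ∨ a_1) → a_1) = True
      (¬a_1 ∧ a_1) ∨ (a_3 ∨ a_2) = True
        ¬a_1 ∧ a_1 = False
          ¬a_1 = False
        a_3 ∨ a_2 = True
      (a_2 ∨ a_1) → a_1 = True
        a_2 ∨ a_1 = True
    ¬(¬a_4) = True
      ¬a_4 = False
Both conjuncts True, so the formula holds.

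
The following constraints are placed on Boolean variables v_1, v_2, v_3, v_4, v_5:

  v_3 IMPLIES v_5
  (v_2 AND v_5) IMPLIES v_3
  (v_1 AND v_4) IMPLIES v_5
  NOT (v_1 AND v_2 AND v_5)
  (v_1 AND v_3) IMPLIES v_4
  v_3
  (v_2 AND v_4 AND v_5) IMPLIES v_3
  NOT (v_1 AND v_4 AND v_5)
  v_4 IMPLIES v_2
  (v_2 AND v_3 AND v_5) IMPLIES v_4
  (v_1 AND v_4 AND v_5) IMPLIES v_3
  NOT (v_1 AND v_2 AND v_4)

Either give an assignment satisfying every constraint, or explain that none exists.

v_1: False, v_2: True, v_3: True, v_4: True, v_5: True

Unit clause (v_3) forces v_3 = True.
In (NOT v_3 OR v_5) only v_5 is left, so v_5 = True.
Set v_1 = False.
Set v_2 = True.
  then (NOT v_2 OR NOT v_3 OR v_4 OR NOT v_5) forces v_4 = True.
All clauses satisfied.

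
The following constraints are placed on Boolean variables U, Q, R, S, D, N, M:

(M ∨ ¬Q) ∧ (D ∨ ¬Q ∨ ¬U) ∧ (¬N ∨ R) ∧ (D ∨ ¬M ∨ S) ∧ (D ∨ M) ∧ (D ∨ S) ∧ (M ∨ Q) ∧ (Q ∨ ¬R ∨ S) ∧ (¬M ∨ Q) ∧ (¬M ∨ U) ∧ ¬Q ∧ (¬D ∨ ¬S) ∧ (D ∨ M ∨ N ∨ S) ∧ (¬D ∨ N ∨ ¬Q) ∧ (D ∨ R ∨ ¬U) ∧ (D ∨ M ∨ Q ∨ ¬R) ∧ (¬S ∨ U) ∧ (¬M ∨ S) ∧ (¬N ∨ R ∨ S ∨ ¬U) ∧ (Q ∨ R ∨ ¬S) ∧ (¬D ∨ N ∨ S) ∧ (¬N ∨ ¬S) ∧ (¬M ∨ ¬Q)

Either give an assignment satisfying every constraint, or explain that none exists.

Case Q = True:
  Clause (¬Q) is falsified — contradiction.
Case Q = False:
  (M ∨ Q) forces M = True.
  Clause (¬M ∨ Q) is falsified — contradiction.
Both cases fail, so the formula is unsatisfiable.

Unsatisfiable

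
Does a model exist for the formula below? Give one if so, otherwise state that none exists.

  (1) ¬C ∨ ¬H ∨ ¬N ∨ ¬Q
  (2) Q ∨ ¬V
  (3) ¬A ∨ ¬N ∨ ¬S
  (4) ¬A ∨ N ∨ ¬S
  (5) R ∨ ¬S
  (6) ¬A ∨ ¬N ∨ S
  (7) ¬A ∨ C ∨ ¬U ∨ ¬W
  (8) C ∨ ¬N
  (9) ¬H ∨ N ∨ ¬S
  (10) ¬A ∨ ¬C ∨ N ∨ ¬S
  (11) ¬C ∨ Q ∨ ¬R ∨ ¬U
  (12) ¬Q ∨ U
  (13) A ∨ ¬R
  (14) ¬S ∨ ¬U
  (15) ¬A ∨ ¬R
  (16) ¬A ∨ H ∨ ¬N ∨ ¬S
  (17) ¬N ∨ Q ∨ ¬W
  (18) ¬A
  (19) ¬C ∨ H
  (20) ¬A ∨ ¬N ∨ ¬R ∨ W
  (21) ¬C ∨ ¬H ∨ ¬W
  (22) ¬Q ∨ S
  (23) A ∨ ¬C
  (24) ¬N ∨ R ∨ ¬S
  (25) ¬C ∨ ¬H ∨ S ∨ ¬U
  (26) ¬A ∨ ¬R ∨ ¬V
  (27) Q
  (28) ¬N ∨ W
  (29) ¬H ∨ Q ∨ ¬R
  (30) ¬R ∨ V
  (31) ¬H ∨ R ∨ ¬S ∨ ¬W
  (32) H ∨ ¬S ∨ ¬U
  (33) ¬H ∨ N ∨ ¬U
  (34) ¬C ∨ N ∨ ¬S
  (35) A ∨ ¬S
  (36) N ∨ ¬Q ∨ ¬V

Case Q = True:
  (¬Q ∨ U) forces U = True.
  (¬S ∨ ¬U) forces S = False.
  Clause (¬Q ∨ S) is falsified — contradiction.
Case Q = False:
  Clause (Q) is falsified — contradiction.
Both cases fail, so the formula is unsatisfiable.

Unsatisfiable — no assignment works.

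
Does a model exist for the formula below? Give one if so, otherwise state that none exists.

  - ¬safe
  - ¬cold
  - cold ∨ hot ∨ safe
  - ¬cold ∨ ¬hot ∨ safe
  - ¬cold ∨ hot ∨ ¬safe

Unit clause (¬safe) forces safe = False.
Unit clause (¬cold) forces cold = False.
In (cold ∨ hot ∨ safe) only hot is left, so hot = True.
Check each clause:
  (¬safe): ¬safe holds.
  (¬cold): ¬cold holds.
  (cold ∨ hot ∨ safe): hot holds.
  (¬cold ∨ ¬hot ∨ safe): ¬cold holds.
  (¬cold ∨ hot ∨ ¬safe): ¬cold holds.
All clauses satisfied.

cold = False; safe = False; hot = True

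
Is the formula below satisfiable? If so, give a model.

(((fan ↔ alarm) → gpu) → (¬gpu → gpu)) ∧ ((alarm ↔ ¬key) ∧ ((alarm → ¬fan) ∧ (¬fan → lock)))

alarm = False, fan = True, gpu = True, lock = False, key = True

  ((fan ↔ alarm) → gpu) → (¬gpu → gpu) = True
    (fan ↔ alarm) → gpu = True
      fan ↔ alarm = False
    ¬gpu → gpu = True
      ¬gpu = False
  (alarm ↔ ¬key) ∧ ((alarm → ¬fan) ∧ (¬fan → lock)) = True
    alarm ↔ ¬key = True
      ¬key = False
    (alarm → ¬fan) ∧ (¬fan → lock) = True
      alarm → ¬fan = True
        ¬fan = False
      ¬fan → lock = True
        ¬fan = False
Both conjuncts True, so the formula holds.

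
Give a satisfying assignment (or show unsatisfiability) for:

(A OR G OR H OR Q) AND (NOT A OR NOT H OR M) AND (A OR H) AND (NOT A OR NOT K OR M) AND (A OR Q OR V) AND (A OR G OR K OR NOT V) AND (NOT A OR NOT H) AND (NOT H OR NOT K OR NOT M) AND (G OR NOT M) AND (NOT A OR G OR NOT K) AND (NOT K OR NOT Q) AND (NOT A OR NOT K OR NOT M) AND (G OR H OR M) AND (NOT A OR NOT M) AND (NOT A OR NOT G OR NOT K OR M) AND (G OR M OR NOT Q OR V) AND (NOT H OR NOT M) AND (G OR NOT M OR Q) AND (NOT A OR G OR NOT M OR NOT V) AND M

Case M = True:
  (G OR NOT M) forces G = True.
  (NOT A OR NOT M) forces A = False.
  (A OR H) forces H = True.
  Clause (NOT H OR NOT M) is falsified — contradiction.
Case M = False:
  Clause (M) is falsified — contradiction.
Both cases fail, so the formula is unsatisfiable.

Unsatisfiable — no assignment works.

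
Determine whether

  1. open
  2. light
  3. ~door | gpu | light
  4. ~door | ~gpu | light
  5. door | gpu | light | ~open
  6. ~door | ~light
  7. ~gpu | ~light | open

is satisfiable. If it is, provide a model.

light = True, open = True, door = False, gpu = True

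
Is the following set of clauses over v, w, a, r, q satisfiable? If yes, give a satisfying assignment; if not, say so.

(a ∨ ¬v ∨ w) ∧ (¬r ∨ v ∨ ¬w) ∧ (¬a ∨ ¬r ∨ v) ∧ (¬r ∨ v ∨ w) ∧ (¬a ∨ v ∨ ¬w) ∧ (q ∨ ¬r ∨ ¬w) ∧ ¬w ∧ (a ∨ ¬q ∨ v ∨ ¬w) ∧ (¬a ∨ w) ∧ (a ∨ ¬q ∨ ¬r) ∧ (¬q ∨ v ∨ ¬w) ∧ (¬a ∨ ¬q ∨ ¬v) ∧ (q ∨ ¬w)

Unit clause (¬w) forces w = False.
In (¬a ∨ w) only ¬a is left, so a = False.
In (a ∨ ¬v ∨ w) only ¬v is left, so v = False.
In (¬r ∨ v ∨ w) only ¬r is left, so r = False.
Set q = False.
All clauses satisfied.

v=F, w=F, a=F, r=F, q=F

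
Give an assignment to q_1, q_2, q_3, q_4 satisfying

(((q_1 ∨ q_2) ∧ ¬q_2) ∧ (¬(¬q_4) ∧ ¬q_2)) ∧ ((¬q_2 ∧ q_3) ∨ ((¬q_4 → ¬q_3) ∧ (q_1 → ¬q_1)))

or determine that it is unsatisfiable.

q_1=T, q_2=F, q_3=T, q_4=T

  ((q_1 ∨ q_2) ∧ ¬q_2) ∧ (¬(¬q_4) ∧ ¬q_2) = True
    (q_1 ∨ q_2) ∧ ¬q_2 = True
      q_1 ∨ q_2 = True
      ¬q_2 = True
    ¬(¬q_4) ∧ ¬q_2 = True
      ¬(¬q_4) = True
        ¬q_4 = False
      ¬q_2 = True
  (¬q_2 ∧ q_3) ∨ ((¬q_4 → ¬q_3) ∧ (q_1 → ¬q_1)) = True
    ¬q_2 ∧ q_3 = True
      ¬q_2 = True
    (¬q_4 → ¬q_3) ∧ (q_1 → ¬q_1) = False
      ¬q_4 → ¬q_3 = True
        ¬q_4 = False
        ¬q_3 = False
      q_1 → ¬q_1 = False
        ¬q_1 = False
Both conjuncts True, so the formula holds.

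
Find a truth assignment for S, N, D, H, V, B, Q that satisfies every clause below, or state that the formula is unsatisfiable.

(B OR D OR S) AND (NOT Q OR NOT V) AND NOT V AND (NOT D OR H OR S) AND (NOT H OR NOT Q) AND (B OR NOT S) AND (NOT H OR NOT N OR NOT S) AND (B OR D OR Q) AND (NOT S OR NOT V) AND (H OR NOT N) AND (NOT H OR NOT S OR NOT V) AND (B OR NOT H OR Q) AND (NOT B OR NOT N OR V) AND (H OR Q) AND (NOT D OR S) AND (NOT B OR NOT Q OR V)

S: True; N: False; D: False; H: True; V: False; B: True; Q: False

Unit clause (NOT V) forces V = False.
Set S = True.
  then (B OR NOT S) forces B = True.
  then (NOT B OR NOT N OR V) forces N = False.
  then (NOT B OR NOT Q OR V) forces Q = False.
  then (H OR Q) forces H = True.
Set D = False.
All clauses satisfied.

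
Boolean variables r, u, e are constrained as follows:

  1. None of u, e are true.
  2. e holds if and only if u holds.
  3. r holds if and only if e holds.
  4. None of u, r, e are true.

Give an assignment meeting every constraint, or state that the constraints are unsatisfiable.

r = False, u = False, e = False

  (1) {u, e}: 0 true — none ✓
  (2) e=F, u=F — same ✓
  (3) r=F, e=F — same ✓
  (4) {u, r, e}: 0 true — none ✓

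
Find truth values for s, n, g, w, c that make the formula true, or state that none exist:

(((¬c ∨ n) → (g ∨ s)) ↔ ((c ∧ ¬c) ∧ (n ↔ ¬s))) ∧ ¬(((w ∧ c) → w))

The conjunct ¬(((w ∧ c) → w)) is unsatisfiable on its own:
  w=F, c=F: evaluates to False.
  w=F, c=T: evaluates to False.
  w=T, c=F: evaluates to False.
  w=T, c=T: evaluates to False.
So the whole conjunction is unsatisfiable.

The formula is unsatisfiable.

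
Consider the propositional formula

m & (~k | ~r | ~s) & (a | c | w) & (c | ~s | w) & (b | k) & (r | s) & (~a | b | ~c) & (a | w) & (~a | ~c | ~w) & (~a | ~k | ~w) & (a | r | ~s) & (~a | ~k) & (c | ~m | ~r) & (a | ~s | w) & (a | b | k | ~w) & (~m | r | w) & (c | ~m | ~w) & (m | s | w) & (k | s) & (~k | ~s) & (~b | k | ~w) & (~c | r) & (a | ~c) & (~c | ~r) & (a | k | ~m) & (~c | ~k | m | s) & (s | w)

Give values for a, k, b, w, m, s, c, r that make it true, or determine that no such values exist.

Case c = True:
  (m) forces m = True.
  (~c | r) forces r = True.
  Clause (~c | ~r) is falsified — contradiction.
Case c = False:
  (m) forces m = True.
  (c | ~m | ~r) forces r = False.
  (r | s) forces s = True.
  (c | ~s | w) forces w = True.
  Clause (c | ~m | ~w) is falsified — contradiction.
Both cases fail, so the formula is unsatisfiable.

Unsatisfiable — no assignment works.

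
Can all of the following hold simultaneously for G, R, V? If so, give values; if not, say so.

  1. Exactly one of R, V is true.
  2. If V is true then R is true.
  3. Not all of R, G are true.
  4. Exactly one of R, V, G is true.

G = False, R = True, V = False

  (1) {R, V}: 1 true — exactly one ✓
  (2) V=F ⇒ R: vacuous ✓
  (3) {R, G}: 1/2 true — not all ✓
  (4) {R, V, G}: 1 true — exactly one ✓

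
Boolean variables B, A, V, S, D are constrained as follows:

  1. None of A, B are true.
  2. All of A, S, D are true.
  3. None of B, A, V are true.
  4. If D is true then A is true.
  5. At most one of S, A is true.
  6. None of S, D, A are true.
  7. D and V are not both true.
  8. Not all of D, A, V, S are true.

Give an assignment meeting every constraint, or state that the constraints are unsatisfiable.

Unsatisfiable — no assignment works.

Case A = True:
  Constraint (1) is violated (A=T) — contradiction.
Case A = False:
  Constraint (2) is violated (A=F) — contradiction.
Both cases fail — unsatisfiable.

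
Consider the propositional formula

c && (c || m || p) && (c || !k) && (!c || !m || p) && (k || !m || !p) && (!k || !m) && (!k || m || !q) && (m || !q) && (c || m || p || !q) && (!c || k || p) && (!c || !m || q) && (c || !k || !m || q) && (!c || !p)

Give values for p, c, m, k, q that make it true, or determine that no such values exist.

p = False, c = True, m = False, k = True, q = False

Unit clause (c) forces c = True.
In (!c || !p) only !p is left, so p = False.
In (!c || !m || p) only !m is left, so m = False.
In (m || !q) only !q is left, so q = False.
In (!c || k || p) only k is left, so k = True.
All clauses satisfied.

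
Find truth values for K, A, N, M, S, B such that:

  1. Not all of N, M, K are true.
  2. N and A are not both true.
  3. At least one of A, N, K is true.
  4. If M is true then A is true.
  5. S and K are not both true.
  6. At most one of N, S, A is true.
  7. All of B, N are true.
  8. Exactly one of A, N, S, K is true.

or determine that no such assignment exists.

K = False, A = False, N = True, M = False, S = False, B = True

  (1) {N, M, K}: 1/3 true — not all ✓
  (2) N=T, A=F — not both ✓
  (3) {A, N, K}: 1 true — at least one ✓
  (4) M=F ⇒ A: vacuous ✓
  (5) S=F, K=F — not both ✓
  (6) {N, S, A}: 1 true — at most one ✓
  (7) {B, N}: all 2 true ✓
  (8) {A, N, S, K}: 1 true — exactly one ✓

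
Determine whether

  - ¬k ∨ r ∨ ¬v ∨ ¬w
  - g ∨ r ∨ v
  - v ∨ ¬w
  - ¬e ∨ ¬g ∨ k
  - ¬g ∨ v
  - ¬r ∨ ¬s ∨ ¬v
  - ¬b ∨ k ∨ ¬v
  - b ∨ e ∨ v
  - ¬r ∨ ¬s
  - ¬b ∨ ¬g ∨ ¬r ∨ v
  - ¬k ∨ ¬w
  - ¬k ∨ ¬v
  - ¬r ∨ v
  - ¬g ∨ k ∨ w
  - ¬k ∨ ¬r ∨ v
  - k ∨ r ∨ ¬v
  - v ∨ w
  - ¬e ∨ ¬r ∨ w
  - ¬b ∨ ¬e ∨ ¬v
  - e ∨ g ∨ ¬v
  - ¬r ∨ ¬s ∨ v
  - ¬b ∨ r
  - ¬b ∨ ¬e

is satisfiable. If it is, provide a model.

Set r = True.
  then (¬r ∨ ¬s) forces s = False.
  then (¬r ∨ v) forces v = True.
  then (¬k ∨ ¬v) forces k = False.
  then (¬b ∨ k ∨ ¬v) forces b = False.
Try w = False:
  (¬g ∨ k ∨ w) forces g = False.
  (¬e ∨ ¬r ∨ w) forces e = False.
  clause (e ∨ g ∨ ¬v) is falsified — backtrack.
So w = True.
Set g = False.
  then (e ∨ g ∨ ¬v) forces e = True.
All clauses satisfied.

r=T, w=T, g=F, s=F, b=F, k=F, v=T, e=T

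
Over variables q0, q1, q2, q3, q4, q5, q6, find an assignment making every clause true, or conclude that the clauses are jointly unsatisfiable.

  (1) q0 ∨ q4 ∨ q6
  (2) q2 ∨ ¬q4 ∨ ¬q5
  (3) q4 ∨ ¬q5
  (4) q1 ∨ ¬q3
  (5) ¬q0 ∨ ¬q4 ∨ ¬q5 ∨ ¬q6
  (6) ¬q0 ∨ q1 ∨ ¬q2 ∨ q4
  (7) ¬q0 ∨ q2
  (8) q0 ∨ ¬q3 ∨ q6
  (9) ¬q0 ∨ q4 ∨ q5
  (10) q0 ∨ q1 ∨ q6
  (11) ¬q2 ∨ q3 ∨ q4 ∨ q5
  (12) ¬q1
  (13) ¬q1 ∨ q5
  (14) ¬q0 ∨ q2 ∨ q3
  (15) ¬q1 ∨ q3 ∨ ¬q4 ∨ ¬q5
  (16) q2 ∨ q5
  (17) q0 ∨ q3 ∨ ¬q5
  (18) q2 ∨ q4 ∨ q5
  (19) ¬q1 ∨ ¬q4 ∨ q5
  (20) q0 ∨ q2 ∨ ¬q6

Unit clause (¬q1) forces q1 = False.
In (q1 ∨ ¬q3) only ¬q3 is left, so q3 = False.
Set q0 = True.
  then (¬q0 ∨ q2) forces q2 = True.
  then (¬q0 ∨ q1 ∨ ¬q2 ∨ q4) forces q4 = True.
Set q5 = False.
Set q6 = False.
All clauses satisfied.

q0 = True; q1 = False; q2 = True; q3 = False; q4 = True; q5 = False; q6 = False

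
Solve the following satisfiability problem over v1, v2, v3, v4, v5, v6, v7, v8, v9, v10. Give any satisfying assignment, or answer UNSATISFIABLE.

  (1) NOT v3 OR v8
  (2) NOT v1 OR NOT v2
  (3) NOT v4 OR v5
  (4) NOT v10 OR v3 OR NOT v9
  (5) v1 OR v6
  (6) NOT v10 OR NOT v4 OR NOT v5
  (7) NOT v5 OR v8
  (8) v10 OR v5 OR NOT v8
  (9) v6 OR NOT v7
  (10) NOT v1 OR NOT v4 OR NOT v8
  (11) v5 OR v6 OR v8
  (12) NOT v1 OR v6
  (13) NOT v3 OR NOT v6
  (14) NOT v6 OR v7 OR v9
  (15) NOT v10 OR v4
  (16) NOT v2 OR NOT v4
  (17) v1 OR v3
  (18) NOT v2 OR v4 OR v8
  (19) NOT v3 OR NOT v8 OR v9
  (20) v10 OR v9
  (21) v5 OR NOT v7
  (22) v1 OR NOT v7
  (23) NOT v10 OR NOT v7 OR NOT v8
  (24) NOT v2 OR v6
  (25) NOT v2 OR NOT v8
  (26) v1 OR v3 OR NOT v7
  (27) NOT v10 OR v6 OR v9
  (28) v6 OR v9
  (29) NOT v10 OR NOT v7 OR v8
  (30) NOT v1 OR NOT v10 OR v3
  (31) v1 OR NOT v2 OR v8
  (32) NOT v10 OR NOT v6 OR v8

v1 = True, v2 = False, v3 = False, v4 = False, v5 = True, v6 = True, v7 = False, v8 = True, v9 = True, v10 = False

Try v1 = False:
  (v1 OR v6) forces v6 = True.
  (NOT v3 OR NOT v6) forces v3 = False.
  clause (v1 OR v3) is falsified — backtrack.
So v1 = True.
  then (NOT v1 OR NOT v2) forces v2 = False.
  then (NOT v1 OR v6) forces v6 = True.
  then (NOT v3 OR NOT v6) forces v3 = False.
  then (NOT v1 OR NOT v10 OR v3) forces v10 = False.
  then (v10 OR v9) forces v9 = True.
Try v4 = True:
  (NOT v4 OR v5) forces v5 = True.
  (NOT v5 OR v8) forces v8 = True.
  clause (NOT v1 OR NOT v4 OR NOT v8) is falsified — backtrack.
So v4 = False.
Set v5 = True.
  then (NOT v5 OR v8) forces v8 = True.
Set v7 = False.
All clauses satisfied.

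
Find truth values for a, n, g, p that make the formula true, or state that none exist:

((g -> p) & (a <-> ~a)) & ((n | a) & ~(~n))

UNSATISFIABLE

The conjunct a <-> ~a is unsatisfiable on its own:
  a=F: evaluates to False.
  a=T: evaluates to False.
So the whole conjunction is unsatisfiable.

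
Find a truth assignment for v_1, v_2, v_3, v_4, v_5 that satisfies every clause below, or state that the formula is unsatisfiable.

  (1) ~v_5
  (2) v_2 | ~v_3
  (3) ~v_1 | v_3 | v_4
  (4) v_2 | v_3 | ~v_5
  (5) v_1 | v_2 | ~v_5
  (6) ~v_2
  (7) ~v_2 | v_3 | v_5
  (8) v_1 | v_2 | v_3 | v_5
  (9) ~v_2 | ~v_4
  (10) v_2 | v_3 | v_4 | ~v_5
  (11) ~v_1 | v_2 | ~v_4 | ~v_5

v_1 = True, v_2 = False, v_3 = False, v_4 = True, v_5 = False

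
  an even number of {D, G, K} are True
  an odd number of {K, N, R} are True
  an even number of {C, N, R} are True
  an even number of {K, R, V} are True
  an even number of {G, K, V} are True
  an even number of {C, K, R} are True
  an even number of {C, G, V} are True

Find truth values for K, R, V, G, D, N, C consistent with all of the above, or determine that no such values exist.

Adding constraints 2, 3, 5, 7 mod 2: every variable appears an even number of times on the left, so the left side is 0.
But the right sides sum to 1 (mod 2). 0 ≠ 1 — the system is inconsistent.

No satisfying assignment exists.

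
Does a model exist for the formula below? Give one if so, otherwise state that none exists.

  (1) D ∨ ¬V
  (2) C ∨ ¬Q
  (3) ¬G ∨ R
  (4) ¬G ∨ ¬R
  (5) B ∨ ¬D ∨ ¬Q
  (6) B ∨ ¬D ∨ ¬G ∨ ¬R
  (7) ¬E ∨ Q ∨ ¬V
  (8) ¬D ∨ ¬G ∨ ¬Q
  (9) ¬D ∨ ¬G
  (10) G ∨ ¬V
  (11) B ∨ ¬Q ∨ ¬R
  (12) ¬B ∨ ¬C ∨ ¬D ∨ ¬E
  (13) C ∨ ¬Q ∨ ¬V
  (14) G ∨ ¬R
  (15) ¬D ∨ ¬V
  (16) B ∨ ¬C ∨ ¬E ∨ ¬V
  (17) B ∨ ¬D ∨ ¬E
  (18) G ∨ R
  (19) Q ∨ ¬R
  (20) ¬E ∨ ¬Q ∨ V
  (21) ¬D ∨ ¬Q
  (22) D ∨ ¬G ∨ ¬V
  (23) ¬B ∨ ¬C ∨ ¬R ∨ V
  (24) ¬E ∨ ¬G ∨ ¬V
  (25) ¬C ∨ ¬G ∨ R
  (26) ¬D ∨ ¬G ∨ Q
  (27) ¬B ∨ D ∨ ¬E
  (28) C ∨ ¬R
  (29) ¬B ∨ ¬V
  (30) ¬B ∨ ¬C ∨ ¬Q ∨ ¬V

Unsatisfiable — no assignment works.

Case R = True:
  (¬G ∨ ¬R) forces G = False.
  Clause (G ∨ ¬R) is falsified — contradiction.
Case R = False:
  (¬G ∨ R) forces G = False.
  Clause (G ∨ R) is falsified — contradiction.
Both cases fail, so the formula is unsatisfiable.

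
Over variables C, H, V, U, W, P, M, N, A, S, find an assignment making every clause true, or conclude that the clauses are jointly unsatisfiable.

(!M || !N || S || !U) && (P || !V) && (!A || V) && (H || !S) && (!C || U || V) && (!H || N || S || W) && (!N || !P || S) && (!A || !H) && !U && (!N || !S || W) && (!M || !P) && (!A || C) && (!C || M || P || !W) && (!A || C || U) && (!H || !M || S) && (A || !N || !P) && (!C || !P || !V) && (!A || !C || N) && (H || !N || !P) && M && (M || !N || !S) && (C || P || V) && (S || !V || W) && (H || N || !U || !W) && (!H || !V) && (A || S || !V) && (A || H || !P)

Case U = True:
  Clause (!U) is falsified — contradiction.
Case U = False:
  (M) forces M = True.
  (!M || !P) forces P = False.
  (P || !V) forces V = False.
  (!A || V) forces A = False.
  (!C || U || V) forces C = False.
  Clause (C || P || V) is falsified — contradiction.
Both cases fail, so the formula is unsatisfiable.

UNSATISFIABLE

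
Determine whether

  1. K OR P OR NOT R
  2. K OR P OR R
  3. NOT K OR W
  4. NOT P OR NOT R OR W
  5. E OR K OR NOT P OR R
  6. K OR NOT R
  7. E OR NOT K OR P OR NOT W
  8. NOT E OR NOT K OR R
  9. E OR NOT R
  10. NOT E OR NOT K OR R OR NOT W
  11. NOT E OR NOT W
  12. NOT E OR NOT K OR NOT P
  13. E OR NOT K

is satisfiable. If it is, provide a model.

R = False; E = True; P = True; K = False; W = False

Set R = False.
Try E = False:
  (E OR NOT K) forces K = False.
  (K OR P OR R) forces P = True.
  clause (E OR K OR NOT P OR R) is falsified — backtrack.
So E = True.
  then (NOT E OR NOT K OR R) forces K = False.
  then (NOT E OR NOT W) forces W = False.
  then (K OR P OR R) forces P = True.
All clauses satisfied.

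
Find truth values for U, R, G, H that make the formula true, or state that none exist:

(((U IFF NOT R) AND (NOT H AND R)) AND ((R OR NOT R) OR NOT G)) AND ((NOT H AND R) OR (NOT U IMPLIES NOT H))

U: False, R: True, G: True, H: False

  ((U IFF NOT R) AND (NOT H AND R)) AND ((R OR NOT R) OR NOT G) = True
    (U IFF NOT R) AND (NOT H AND R) = True
      U IFF NOT R = True
        NOT R = False
      NOT H AND R = True
        NOT H = True
    (R OR NOT R) OR NOT G = True
      R OR NOT R = True
        NOT R = False
      NOT G = False
  (NOT H AND R) OR (NOT U IMPLIES NOT H) = True
    NOT H AND R = True
      NOT H = True
    NOT U IMPLIES NOT H = True
      NOT U = True
      NOT H = True
Both conjuncts True, so the formula holds.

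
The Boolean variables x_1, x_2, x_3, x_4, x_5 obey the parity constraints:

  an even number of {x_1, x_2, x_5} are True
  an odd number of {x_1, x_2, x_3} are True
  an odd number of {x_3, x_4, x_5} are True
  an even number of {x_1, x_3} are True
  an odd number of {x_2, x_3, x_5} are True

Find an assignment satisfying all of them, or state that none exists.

Adding constraints 1, 4, 5 mod 2: every variable appears an even number of times on the left, so the left side is 0.
But the right sides sum to 1 (mod 2). 0 ≠ 1 — the system is inconsistent.

Unsatisfiable — no assignment works.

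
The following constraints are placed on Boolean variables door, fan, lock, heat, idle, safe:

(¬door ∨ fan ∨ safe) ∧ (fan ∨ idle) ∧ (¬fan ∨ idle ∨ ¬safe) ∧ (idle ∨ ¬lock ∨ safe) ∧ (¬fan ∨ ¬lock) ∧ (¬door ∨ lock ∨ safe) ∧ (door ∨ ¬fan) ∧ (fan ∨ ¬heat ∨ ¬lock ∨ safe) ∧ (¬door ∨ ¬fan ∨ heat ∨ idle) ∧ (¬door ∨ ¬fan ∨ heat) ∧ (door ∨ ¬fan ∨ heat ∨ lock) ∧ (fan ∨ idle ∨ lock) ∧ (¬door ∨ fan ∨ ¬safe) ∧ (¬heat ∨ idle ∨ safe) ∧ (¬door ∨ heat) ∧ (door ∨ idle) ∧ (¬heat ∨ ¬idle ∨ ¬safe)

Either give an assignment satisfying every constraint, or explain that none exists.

Set door = False.
  then (door ∨ ¬fan) forces fan = False.
  then (door ∨ idle) forces idle = True.
Set lock = False.
Set heat = False.
Set safe = True.
All clauses satisfied.

door: False, fan: False, lock: False, heat: False, idle: True, safe: True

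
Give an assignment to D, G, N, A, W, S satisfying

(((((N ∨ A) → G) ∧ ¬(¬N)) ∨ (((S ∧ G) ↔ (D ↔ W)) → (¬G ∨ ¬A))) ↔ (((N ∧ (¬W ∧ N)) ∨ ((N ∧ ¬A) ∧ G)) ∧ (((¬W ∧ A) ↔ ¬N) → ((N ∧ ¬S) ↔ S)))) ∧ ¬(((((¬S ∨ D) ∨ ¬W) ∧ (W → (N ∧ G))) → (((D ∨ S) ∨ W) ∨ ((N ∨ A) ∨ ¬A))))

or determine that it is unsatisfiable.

The formula is unsatisfiable.

The conjunct ¬(((((¬S ∨ D) ∨ ¬W) ∧ (W → (N ∧ G))) → (((D ∨ S) ∨ W) ∨ ((N ∨ A) ∨ ¬A)))) is unsatisfiable on its own:
  A = True: this becomes ¬(((((¬S ∨ D) ∨ ¬W) ∧ (W → (N ∧ G))) → True)) = False.
  A = False: this becomes ¬(((((¬S ∨ D) ∨ ¬W) ∧ (W → (N ∧ G))) → True)) = False.
So the whole conjunction is unsatisfiable.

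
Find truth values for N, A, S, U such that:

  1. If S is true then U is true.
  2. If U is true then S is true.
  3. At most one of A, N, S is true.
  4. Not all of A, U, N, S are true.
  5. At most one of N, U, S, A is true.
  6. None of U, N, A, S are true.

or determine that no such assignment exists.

N=F; A=F; S=F; U=F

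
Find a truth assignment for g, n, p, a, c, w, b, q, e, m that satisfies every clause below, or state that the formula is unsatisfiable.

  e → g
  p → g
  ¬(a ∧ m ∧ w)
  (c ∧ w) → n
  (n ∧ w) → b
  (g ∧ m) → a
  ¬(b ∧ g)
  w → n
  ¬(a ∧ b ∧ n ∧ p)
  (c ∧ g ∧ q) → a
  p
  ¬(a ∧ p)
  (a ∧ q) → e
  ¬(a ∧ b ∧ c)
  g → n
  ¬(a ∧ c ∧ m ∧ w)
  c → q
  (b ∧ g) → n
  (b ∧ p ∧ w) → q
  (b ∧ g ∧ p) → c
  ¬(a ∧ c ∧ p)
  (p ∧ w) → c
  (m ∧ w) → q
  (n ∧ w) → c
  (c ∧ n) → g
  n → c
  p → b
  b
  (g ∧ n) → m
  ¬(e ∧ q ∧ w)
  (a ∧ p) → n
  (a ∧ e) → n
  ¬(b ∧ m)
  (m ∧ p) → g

Unsatisfiable

Case g = True:
  (¬b ∨ ¬g) forces b = False.
  Clause (b) is falsified — contradiction.
Case g = False:
  (g ∨ ¬p) forces p = False.
  Clause (p) is falsified — contradiction.
Both cases fail, so the formula is unsatisfiable.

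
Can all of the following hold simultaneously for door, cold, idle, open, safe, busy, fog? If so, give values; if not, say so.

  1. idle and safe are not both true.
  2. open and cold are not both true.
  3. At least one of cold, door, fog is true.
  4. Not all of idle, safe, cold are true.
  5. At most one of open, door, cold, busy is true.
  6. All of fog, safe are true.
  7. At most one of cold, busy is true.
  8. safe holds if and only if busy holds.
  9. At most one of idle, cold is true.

door = False; cold = False; idle = False; open = False; safe = True; busy = True; fog = True

  (1) idle=F, safe=T — not both ✓
  (2) open=F, cold=F — not both ✓
  (3) {cold, door, fog}: 1 true — at least one ✓
  (4) {idle, safe, cold}: 1/3 true — not all ✓
  (5) {open, door, cold, busy}: 1 true — at most one ✓
  (6) {fog, safe}: all 2 true ✓
  (7) {cold, busy}: 1 true — at most one ✓
  (8) safe=T, busy=T — same ✓
  (9) {idle, cold}: 0 true — at most one ✓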